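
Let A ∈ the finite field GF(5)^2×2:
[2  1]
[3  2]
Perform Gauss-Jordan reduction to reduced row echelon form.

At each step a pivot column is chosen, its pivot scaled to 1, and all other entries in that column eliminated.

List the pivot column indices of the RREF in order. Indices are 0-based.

step 1: normalize row 0 (÷2) = (1, 3)
  row 1: subtract 3×row0 = (0, 3)
step 2: normalize row 1 (÷3) = (0, 1)
  row 0: subtract 3×row1 = (1, 0)

pivot columns: 0, 1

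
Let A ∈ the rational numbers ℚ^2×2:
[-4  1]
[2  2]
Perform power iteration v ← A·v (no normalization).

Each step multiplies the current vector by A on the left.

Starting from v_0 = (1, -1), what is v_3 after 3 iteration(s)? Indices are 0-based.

v_3 = (-90, 20)

v_0 = (1, -1).
v_1 = A·v_0 = (-5, 0).
v_2 = A·v_1 = (20, -10).
v_3 = A·v_2 = (-90, 20).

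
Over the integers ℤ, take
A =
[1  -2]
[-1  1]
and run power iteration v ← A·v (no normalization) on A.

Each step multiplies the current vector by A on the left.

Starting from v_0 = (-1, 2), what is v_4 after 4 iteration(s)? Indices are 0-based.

v_0 = (-1, 2).
v_1 = A·v_0 = (-5, 3).
v_2 = A·v_1 = (-11, 8).
v_3 = A·v_2 = (-27, 19).
v_4 = A·v_3 = (-65, 46).

v_4 = (-65, 46)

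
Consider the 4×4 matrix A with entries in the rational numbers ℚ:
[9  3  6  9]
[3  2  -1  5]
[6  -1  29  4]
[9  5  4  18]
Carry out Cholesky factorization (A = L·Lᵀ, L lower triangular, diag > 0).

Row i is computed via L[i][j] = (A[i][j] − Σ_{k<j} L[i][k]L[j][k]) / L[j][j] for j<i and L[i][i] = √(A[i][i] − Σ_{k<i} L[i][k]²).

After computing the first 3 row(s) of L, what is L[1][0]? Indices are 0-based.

Step 1: L[0][0] = √(9) = 3.
  L[1][0] = (3) / L[0][0] = 1.
Step 2: L[1][1] = √(1) = 1.
  L[2][0] = (6) / L[0][0] = 2.
  L[2][1] = (-3) / L[1][1] = -3.
Step 3: L[2][2] = √(16) = 4.

L[1][0] = 1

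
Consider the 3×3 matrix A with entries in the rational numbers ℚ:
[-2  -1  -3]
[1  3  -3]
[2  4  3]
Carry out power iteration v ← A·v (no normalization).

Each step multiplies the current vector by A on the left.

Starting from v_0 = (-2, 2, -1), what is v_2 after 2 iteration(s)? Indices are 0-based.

v_2 = (-20, 23, 41)

v_0 = (-2, 2, -1).
v_1 = A·v_0 = (5, 7, 1).
v_2 = A·v_1 = (-20, 23, 41).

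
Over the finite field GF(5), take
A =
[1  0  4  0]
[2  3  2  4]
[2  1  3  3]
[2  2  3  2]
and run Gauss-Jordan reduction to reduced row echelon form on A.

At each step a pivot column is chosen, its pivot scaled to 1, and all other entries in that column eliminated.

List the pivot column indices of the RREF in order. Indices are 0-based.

pivot columns: 0, 1, 2, 3

[1] R0 /= 1  ⇒  (1, 0, 4, 0)
     R1 -= 2·R0  ⇒  (0, 3, 4, 4)
     R2 -= 2·R0  ⇒  (0, 1, 0, 3)
     R3 -= 2·R0  ⇒  (0, 2, 0, 2)
[2] R1 /= 3  ⇒  (0, 1, 3, 3)
     R2 -= 1·R1  ⇒  (0, 0, 2, 0)
     R3 -= 2·R1  ⇒  (0, 0, 4, 1)
[3] R2 /= 2  ⇒  (0, 0, 1, 0)
     R0 -= 4·R2  ⇒  (1, 0, 0, 0)
     R1 -= 3·R2  ⇒  (0, 1, 0, 3)
     R3 -= 4·R2  ⇒  (0, 0, 0, 1)
[4] R3 /= 1  ⇒  (0, 0, 0, 1)
     R1 -= 3·R3  ⇒  (0, 1, 0, 0)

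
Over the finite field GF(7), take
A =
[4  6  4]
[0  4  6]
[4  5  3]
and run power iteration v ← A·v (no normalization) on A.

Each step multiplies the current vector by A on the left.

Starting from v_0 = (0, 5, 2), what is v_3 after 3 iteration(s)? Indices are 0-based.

v_0 = (0, 5, 2).
v_1 = A·v_0 = (3, 4, 3).
v_2 = A·v_1 = (6, 6, 6).
v_3 = A·v_2 = (0, 4, 2).

v_3 = (0, 4, 2)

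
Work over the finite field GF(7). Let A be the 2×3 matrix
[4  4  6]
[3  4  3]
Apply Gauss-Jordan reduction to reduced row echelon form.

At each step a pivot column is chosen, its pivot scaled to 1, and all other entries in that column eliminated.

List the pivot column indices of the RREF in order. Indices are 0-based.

pivot(0,0)=4: scale R0 → (1, 1, 5)
  clear (1,0): R1 −= (3)R0 → (0, 1, 2)
pivot(1,1)=1: scale R1 → (0, 1, 2)
  clear (0,1): R0 −= (1)R1 → (1, 0, 3)

pivot columns: 0, 1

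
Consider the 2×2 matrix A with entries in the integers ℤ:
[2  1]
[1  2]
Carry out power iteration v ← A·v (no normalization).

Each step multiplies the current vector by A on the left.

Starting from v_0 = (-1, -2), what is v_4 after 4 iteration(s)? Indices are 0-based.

v_0 = (-1, -2).
v_1 = A·v_0 = (-4, -5).
v_2 = A·v_1 = (-13, -14).
v_3 = A·v_2 = (-40, -41).
v_4 = A·v_3 = (-121, -122).

v_4 = (-121, -122)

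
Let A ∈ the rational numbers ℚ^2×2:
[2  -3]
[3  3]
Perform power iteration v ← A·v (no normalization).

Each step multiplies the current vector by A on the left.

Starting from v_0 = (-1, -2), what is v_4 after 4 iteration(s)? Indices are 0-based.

v_4 = (50, 525)

v_0 = (-1, -2).
v_1 = A·v_0 = (4, -9).
v_2 = A·v_1 = (35, -15).
v_3 = A·v_2 = (115, 60).
v_4 = A·v_3 = (50, 525).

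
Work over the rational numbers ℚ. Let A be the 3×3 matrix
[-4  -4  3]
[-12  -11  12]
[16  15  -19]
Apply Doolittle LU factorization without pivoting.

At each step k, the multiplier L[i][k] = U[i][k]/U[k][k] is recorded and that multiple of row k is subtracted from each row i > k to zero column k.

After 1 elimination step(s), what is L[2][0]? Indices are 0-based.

Step 1: pivot at (0,0) is -4.
  row1 ← row1 − (3)·row0  ⇒  L[1][0]=3, U row1=(0, 1, 3)
  row2 ← row2 − (-4)·row0  ⇒  L[2][0]=-4, U row2=(0, -1, -7)

L[2][0] = -4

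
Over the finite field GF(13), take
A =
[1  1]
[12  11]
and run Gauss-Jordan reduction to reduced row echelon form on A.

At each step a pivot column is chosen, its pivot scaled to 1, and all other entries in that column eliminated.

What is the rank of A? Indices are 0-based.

rank = 2

[1] R0 /= 1  ⇒  (1, 1)
     R1 -= 12·R0  ⇒  (0, 12)
[2] R1 /= 12  ⇒  (0, 1)
     R0 -= 1·R1  ⇒  (1, 0)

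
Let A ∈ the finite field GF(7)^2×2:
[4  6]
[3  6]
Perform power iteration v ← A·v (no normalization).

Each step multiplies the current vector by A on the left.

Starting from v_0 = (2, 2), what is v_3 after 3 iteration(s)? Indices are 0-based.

v_0 = (2, 2).
v_1 = A·v_0 = (6, 4).
v_2 = A·v_1 = (6, 0).
v_3 = A·v_2 = (3, 4).

v_3 = (3, 4)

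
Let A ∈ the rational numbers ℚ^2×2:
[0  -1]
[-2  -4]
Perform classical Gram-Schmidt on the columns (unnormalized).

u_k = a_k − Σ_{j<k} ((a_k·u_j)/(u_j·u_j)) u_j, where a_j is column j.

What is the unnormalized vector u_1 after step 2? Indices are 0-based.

u_1 = (-1, 0)

Step 1: u_0 = a_0 = (0, -2).
Step 2: u_1 = a_1 − (2)·u_0 = (-1, 0).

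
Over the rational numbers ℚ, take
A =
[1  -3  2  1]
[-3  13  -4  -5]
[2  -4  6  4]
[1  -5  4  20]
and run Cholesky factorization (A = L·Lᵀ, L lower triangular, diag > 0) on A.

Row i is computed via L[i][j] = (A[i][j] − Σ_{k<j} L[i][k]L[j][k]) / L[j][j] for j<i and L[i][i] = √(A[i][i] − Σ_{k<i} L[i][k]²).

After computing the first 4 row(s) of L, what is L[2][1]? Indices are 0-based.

L[2][1] = 1

Step 1: L[0][0] = √(1) = 1.
  L[1][0] = (-3) / L[0][0] = -3.
Step 2: L[1][1] = √(4) = 2.
  L[2][0] = (2) / L[0][0] = 2.
  L[2][1] = (2) / L[1][1] = 1.
Step 3: L[2][2] = √(1) = 1.
  L[3][0] = (1) / L[0][0] = 1.
  L[3][1] = (-2) / L[1][1] = -1.
  L[3][2] = (3) / L[2][2] = 3.
Step 4: L[3][3] = √(9) = 3.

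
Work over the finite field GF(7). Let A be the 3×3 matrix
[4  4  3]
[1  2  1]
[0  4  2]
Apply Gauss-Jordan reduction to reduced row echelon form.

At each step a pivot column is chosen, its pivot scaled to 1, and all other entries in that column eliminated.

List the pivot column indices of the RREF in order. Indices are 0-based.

pivot columns: 0, 1, 2

step 1: normalize row 0 (÷4) = (1, 1, 6)
  row 1: subtract 1×row0 = (0, 1, 2)
step 2: normalize row 1 (÷1) = (0, 1, 2)
  row 0: subtract 1×row1 = (1, 0, 4)
  row 2: subtract 4×row1 = (0, 0, 1)
step 3: normalize row 2 (÷1) = (0, 0, 1)
  row 0: subtract 4×row2 = (1, 0, 0)
  row 1: subtract 2×row2 = (0, 1, 0)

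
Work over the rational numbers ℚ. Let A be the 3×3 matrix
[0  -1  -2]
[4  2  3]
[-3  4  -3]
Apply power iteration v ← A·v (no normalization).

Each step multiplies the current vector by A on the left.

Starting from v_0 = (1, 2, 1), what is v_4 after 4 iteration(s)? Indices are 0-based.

v_0 = (1, 2, 1).
v_1 = A·v_0 = (-4, 11, 2).
v_2 = A·v_1 = (-15, 12, 50).
v_3 = A·v_2 = (-112, 114, -57).
v_4 = A·v_3 = (0, -391, 963).

v_4 = (0, -391, 963)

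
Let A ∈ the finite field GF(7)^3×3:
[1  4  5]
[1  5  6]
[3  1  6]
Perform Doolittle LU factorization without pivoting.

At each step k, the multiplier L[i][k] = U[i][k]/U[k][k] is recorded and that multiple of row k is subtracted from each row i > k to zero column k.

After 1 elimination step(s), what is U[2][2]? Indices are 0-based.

U[2][2] = 5

k=0: U[0][0]=1
  eliminate (1,0): mult=1, new row 1: (0, 1, 1); set L[1][0]=1
  eliminate (2,0): mult=3, new row 2: (0, 3, 5); set L[2][0]=3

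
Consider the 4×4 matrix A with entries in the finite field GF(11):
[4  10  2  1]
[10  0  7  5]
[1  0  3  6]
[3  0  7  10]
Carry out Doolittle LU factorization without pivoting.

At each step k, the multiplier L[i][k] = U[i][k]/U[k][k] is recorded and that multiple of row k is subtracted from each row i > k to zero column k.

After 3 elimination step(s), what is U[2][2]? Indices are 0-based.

U[2][2] = 10

Step 1: pivot at (0,0) is 4.
  row1 ← row1 − (8)·row0  ⇒  L[1][0]=8, U row1=(0, 8, 2, 8)
  row2 ← row2 − (3)·row0  ⇒  L[2][0]=3, U row2=(0, 3, 8, 3)
  row3 ← row3 − (9)·row0  ⇒  L[3][0]=9, U row3=(0, 9, 0, 1)
Step 2: pivot at (1,1) is 8.
  row2 ← row2 − (10)·row1  ⇒  L[2][1]=10, U row2=(0, 0, 10, 0)
  row3 ← row3 − (8)·row1  ⇒  L[3][1]=8, U row3=(0, 0, 6, 3)
Step 3: pivot at (2,2) is 10.
  row3 ← row3 − (5)·row2  ⇒  L[3][2]=5, U row3=(0, 0, 0, 3)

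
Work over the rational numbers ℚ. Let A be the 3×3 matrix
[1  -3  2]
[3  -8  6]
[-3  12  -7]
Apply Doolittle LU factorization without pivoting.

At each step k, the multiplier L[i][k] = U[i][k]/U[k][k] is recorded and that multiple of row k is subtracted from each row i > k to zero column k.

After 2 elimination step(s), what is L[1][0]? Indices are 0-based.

k=0: U[0][0]=1
  eliminate (1,0): mult=3, new row 1: (0, 1, 0); set L[1][0]=3
  eliminate (2,0): mult=-3, new row 2: (0, 3, -1); set L[2][0]=-3
k=1: U[1][1]=1
  eliminate (2,1): mult=3, new row 2: (0, 0, -1); set L[2][1]=3

L[1][0] = 3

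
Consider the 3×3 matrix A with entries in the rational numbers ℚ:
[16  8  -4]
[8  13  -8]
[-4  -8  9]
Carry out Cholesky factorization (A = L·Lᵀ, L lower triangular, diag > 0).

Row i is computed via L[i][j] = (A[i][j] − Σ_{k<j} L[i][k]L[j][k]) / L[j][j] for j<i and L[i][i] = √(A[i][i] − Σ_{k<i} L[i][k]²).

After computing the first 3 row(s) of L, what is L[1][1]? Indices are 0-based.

Step 1: L[0][0] = √(16) = 4.
  L[1][0] = (8) / L[0][0] = 2.
Step 2: L[1][1] = √(9) = 3.
  L[2][0] = (-4) / L[0][0] = -1.
  L[2][1] = (-6) / L[1][1] = -2.
Step 3: L[2][2] = √(4) = 2.

L[1][1] = 3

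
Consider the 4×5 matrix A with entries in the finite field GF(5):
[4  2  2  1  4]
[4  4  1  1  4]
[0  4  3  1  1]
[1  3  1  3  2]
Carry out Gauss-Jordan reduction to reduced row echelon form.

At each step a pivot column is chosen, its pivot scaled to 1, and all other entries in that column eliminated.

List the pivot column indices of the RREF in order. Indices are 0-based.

[1] R0 /= 4  ⇒  (1, 3, 3, 4, 1)
     R1 -= 4·R0  ⇒  (0, 2, 4, 0, 0)
     R3 -= 1·R0  ⇒  (0, 0, 3, 4, 1)
[2] R1 /= 2  ⇒  (0, 1, 2, 0, 0)
     R0 -= 3·R1  ⇒  (1, 0, 2, 4, 1)
     R2 -= 4·R1  ⇒  (0, 0, 0, 1, 1)
[3] R2 <-> R3
[3] R2 /= 3  ⇒  (0, 0, 1, 3, 2)
     R0 -= 2·R2  ⇒  (1, 0, 0, 3, 2)
     R1 -= 2·R2  ⇒  (0, 1, 0, 4, 1)
[4] R3 /= 1  ⇒  (0, 0, 0, 1, 1)
     R0 -= 3·R3  ⇒  (1, 0, 0, 0, 4)
     R1 -= 4·R3  ⇒  (0, 1, 0, 0, 2)
     R2 -= 3·R3  ⇒  (0, 0, 1, 0, 4)

pivot columns: 0, 1, 2, 3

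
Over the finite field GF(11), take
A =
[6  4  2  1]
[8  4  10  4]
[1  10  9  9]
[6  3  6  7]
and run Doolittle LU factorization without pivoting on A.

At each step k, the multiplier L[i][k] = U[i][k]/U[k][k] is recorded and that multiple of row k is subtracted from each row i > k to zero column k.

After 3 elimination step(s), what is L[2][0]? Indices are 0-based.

L[2][0] = 2

[col 0] pivot 6
  R1 -= 5*R0 → (0, 6, 0, 10)  (L[1][0] := 5)
  R2 -= 2*R0 → (0, 2, 5, 7)  (L[2][0] := 2)
  R3 -= 1*R0 → (0, 10, 4, 6)  (L[3][0] := 1)
[col 1] pivot 6
  R2 -= 4*R1 → (0, 0, 5, 0)  (L[2][1] := 4)
  R3 -= 9*R1 → (0, 0, 4, 4)  (L[3][1] := 9)
[col 2] pivot 5
  R3 -= 3*R2 → (0, 0, 0, 4)  (L[3][2] := 3)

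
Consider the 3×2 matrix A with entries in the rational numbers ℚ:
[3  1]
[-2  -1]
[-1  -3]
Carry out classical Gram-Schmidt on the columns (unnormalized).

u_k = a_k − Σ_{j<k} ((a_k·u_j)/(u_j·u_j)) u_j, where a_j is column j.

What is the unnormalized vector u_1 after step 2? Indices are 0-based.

Step 1: u_0 = a_0 = (3, -2, -1).
Step 2: u_1 = a_1 − (4/7)·u_0 = (-5/7, 1/7, -17/7).

u_1 = (-5/7, 1/7, -17/7)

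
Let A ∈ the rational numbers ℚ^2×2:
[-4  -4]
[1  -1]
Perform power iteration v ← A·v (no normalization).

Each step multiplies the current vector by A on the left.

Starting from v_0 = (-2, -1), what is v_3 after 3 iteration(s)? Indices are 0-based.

v_0 = (-2, -1).
v_1 = A·v_0 = (12, -1).
v_2 = A·v_1 = (-44, 13).
v_3 = A·v_2 = (124, -57).

v_3 = (124, -57)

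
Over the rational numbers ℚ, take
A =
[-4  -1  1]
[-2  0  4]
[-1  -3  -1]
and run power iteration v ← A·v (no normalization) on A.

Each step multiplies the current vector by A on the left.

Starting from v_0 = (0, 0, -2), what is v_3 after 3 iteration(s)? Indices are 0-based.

v_0 = (0, 0, -2).
v_1 = A·v_0 = (-2, -8, 2).
v_2 = A·v_1 = (18, 12, 24).
v_3 = A·v_2 = (-60, 60, -78).

v_3 = (-60, 60, -78)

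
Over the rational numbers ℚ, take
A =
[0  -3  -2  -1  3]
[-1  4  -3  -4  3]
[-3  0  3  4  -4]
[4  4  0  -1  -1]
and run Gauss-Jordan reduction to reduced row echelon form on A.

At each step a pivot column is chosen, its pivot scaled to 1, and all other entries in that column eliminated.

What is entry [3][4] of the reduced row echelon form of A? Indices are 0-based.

M[3][4] = -2/5

[1] R0 <-> R1
[1] R0 /= -1  ⇒  (1, -4, 3, 4, -3)
     R2 -= -3·R0  ⇒  (0, -12, 12, 16, -13)
     R3 -= 4·R0  ⇒  (0, 20, -12, -17, 11)
[2] R1 /= -3  ⇒  (0, 1, 2/3, 1/3, -1)
     R0 -= -4·R1  ⇒  (1, 0, 17/3, 16/3, -7)
     R2 -= -12·R1  ⇒  (0, 0, 20, 20, -25)
     R3 -= 20·R1  ⇒  (0, 0, -76/3, -71/3, 31)
[3] R2 /= 20  ⇒  (0, 0, 1, 1, -5/4)
     R0 -= 17/3·R2  ⇒  (1, 0, 0, -1/3, 1/12)
     R1 -= 2/3·R2  ⇒  (0, 1, 0, -1/3, -1/6)
     R3 -= -76/3·R2  ⇒  (0, 0, 0, 5/3, -2/3)
[4] R3 /= 5/3  ⇒  (0, 0, 0, 1, -2/5)
     R0 -= -1/3·R3  ⇒  (1, 0, 0, 0, -1/20)
     R1 -= -1/3·R3  ⇒  (0, 1, 0, 0, -3/10)
     R2 -= 1·R3  ⇒  (0, 0, 1, 0, -17/20)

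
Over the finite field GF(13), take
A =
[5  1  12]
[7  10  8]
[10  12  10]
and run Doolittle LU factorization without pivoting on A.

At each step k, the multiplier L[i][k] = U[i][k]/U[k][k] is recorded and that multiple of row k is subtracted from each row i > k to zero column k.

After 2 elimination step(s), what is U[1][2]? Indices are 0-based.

U[1][2] = 12

k=0: U[0][0]=5
  eliminate (1,0): mult=4, new row 1: (0, 6, 12); set L[1][0]=4
  eliminate (2,0): mult=2, new row 2: (0, 10, 12); set L[2][0]=2
k=1: U[1][1]=6
  eliminate (2,1): mult=6, new row 2: (0, 0, 5); set L[2][1]=6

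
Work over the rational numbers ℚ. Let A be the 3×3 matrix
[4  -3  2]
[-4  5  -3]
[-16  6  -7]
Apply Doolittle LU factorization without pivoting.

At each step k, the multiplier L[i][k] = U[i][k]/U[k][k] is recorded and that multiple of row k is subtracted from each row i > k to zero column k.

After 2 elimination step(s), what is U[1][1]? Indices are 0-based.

U[1][1] = 2

k=0: U[0][0]=4
  eliminate (1,0): mult=-1, new row 1: (0, 2, -1); set L[1][0]=-1
  eliminate (2,0): mult=-4, new row 2: (0, -6, 1); set L[2][0]=-4
k=1: U[1][1]=2
  eliminate (2,1): mult=-3, new row 2: (0, 0, -2); set L[2][1]=-3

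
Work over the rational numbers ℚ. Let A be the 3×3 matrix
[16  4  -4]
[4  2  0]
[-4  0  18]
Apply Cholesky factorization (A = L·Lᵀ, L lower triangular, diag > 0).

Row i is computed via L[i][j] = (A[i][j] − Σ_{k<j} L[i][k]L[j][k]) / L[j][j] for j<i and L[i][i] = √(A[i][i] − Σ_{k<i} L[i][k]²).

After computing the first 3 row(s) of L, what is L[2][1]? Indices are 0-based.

L[2][1] = 1

Step 1: L[0][0] = √(16) = 4.
  L[1][0] = (4) / L[0][0] = 1.
Step 2: L[1][1] = √(1) = 1.
  L[2][0] = (-4) / L[0][0] = -1.
  L[2][1] = (1) / L[1][1] = 1.
Step 3: L[2][2] = √(16) = 4.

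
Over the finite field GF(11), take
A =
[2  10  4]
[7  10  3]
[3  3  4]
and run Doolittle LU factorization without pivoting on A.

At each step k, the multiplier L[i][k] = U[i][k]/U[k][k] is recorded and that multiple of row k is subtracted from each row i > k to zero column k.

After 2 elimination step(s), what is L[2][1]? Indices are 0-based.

k=0: U[0][0]=2
  eliminate (1,0): mult=9, new row 1: (0, 8, 0); set L[1][0]=9
  eliminate (2,0): mult=7, new row 2: (0, 10, 9); set L[2][0]=7
k=1: U[1][1]=8
  eliminate (2,1): mult=4, new row 2: (0, 0, 9); set L[2][1]=4

L[2][1] = 4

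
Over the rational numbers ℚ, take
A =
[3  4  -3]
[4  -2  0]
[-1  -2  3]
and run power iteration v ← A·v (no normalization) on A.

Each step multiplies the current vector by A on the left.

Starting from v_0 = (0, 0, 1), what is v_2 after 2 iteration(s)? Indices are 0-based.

v_2 = (-18, -12, 12)

v_0 = (0, 0, 1).
v_1 = A·v_0 = (-3, 0, 3).
v_2 = A·v_1 = (-18, -12, 12).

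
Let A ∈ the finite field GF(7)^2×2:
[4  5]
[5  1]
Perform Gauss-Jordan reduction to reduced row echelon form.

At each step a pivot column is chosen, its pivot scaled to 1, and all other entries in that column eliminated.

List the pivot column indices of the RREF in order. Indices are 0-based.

pivot columns: 0

pivot(0,0)=4: scale R0 → (1, 3)
  clear (1,0): R1 −= (5)R0 → (0, 0)
col 1: no nonzero at/below row 1; advance.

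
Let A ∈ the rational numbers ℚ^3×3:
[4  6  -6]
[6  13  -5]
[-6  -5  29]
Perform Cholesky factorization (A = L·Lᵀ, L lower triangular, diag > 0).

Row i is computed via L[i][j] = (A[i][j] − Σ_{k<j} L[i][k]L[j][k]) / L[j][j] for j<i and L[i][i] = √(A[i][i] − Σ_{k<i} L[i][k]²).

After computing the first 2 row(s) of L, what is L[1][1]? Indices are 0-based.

Step 1: L[0][0] = √(4) = 2.
  L[1][0] = (6) / L[0][0] = 3.
Step 2: L[1][1] = √(4) = 2.

L[1][1] = 2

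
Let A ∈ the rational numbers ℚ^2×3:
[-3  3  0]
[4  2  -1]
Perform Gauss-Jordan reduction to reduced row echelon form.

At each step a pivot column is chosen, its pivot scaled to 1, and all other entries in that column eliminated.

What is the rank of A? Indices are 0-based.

rank = 2

[1] R0 /= -3  ⇒  (1, -1, 0)
     R1 -= 4·R0  ⇒  (0, 6, -1)
[2] R1 /= 6  ⇒  (0, 1, -1/6)
     R0 -= -1·R1  ⇒  (1, 0, -1/6)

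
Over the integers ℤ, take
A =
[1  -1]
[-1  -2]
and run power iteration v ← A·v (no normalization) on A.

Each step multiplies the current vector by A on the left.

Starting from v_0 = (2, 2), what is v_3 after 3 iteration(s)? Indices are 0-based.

v_3 = (-6, -30)

v_0 = (2, 2).
v_1 = A·v_0 = (0, -6).
v_2 = A·v_1 = (6, 12).
v_3 = A·v_2 = (-6, -30).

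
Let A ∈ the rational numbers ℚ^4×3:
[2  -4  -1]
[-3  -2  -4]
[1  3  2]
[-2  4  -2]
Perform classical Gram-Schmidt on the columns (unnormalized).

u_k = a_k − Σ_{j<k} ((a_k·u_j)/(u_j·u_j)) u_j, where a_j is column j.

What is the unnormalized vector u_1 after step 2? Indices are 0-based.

Step 1: u_0 = a_0 = (2, -3, 1, -2).
Step 2: u_1 = a_1 − (-7/18)·u_0 = (-29/9, -19/6, 61/18, 29/9).

u_1 = (-29/9, -19/6, 61/18, 29/9)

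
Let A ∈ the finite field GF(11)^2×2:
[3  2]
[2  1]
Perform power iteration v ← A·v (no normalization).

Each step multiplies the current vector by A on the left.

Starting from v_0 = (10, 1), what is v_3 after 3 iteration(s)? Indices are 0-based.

v_0 = (10, 1).
v_1 = A·v_0 = (10, 10).
v_2 = A·v_1 = (6, 8).
v_3 = A·v_2 = (1, 9).

v_3 = (1, 9)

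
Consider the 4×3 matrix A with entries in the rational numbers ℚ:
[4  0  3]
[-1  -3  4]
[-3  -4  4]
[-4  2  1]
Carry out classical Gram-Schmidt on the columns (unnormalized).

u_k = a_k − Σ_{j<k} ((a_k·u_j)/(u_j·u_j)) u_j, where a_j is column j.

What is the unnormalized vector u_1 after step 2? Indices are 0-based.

Step 1: u_0 = a_0 = (4, -1, -3, -4).
Step 2: u_1 = a_1 − (1/6)·u_0 = (-2/3, -17/6, -7/2, 8/3).

u_1 = (-2/3, -17/6, -7/2, 8/3)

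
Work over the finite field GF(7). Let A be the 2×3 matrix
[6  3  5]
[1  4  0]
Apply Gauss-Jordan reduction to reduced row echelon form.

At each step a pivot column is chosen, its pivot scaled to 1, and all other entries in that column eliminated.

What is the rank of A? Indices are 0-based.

rank = 2

[1] R0 /= 6  ⇒  (1, 4, 2)
     R1 -= 1·R0  ⇒  (0, 0, 5)
column 1 empty below row 1
[2] R1 /= 5  ⇒  (0, 0, 1)
     R0 -= 2·R1  ⇒  (1, 4, 0)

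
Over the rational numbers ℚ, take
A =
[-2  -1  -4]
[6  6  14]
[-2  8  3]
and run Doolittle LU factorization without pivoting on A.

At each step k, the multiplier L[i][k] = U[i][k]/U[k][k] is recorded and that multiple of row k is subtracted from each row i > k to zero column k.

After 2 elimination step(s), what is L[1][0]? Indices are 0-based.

L[1][0] = -3

[col 0] pivot -2
  R1 -= -3*R0 → (0, 3, 2)  (L[1][0] := -3)
  R2 -= 1*R0 → (0, 9, 7)  (L[2][0] := 1)
[col 1] pivot 3
  R2 -= 3*R1 → (0, 0, 1)  (L[2][1] := 3)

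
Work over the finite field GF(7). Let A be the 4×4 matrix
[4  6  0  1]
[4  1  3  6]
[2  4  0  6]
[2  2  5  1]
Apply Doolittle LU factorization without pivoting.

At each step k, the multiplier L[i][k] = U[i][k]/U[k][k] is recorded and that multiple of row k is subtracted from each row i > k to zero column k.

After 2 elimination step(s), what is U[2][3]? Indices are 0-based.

U[2][3] = 3

Step 1: pivot at (0,0) is 4.
  row1 ← row1 − (1)·row0  ⇒  L[1][0]=1, U row1=(0, 2, 3, 5)
  row2 ← row2 − (4)·row0  ⇒  L[2][0]=4, U row2=(0, 1, 0, 2)
  row3 ← row3 − (4)·row0  ⇒  L[3][0]=4, U row3=(0, 6, 5, 4)
Step 2: pivot at (1,1) is 2.
  row2 ← row2 − (4)·row1  ⇒  L[2][1]=4, U row2=(0, 0, 2, 3)
  row3 ← row3 − (3)·row1  ⇒  L[3][1]=3, U row3=(0, 0, 3, 3)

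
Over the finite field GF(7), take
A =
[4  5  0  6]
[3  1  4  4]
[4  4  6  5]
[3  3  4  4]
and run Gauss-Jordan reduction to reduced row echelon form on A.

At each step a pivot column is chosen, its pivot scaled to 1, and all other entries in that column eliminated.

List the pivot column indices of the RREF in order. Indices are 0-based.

pivot columns: 0, 1, 2, 3

[1] R0 /= 4  ⇒  (1, 3, 0, 5)
     R1 -= 3·R0  ⇒  (0, 6, 4, 3)
     R2 -= 4·R0  ⇒  (0, 6, 6, 6)
     R3 -= 3·R0  ⇒  (0, 1, 4, 3)
[2] R1 /= 6  ⇒  (0, 1, 3, 4)
     R0 -= 3·R1  ⇒  (1, 0, 5, 0)
     R2 -= 6·R1  ⇒  (0, 0, 2, 3)
     R3 -= 1·R1  ⇒  (0, 0, 1, 6)
[3] R2 /= 2  ⇒  (0, 0, 1, 5)
     R0 -= 5·R2  ⇒  (1, 0, 0, 3)
     R1 -= 3·R2  ⇒  (0, 1, 0, 3)
     R3 -= 1·R2  ⇒  (0, 0, 0, 1)
[4] R3 /= 1  ⇒  (0, 0, 0, 1)
     R0 -= 3·R3  ⇒  (1, 0, 0, 0)
     R1 -= 3·R3  ⇒  (0, 1, 0, 0)
     R2 -= 5·R3  ⇒  (0, 0, 1, 0)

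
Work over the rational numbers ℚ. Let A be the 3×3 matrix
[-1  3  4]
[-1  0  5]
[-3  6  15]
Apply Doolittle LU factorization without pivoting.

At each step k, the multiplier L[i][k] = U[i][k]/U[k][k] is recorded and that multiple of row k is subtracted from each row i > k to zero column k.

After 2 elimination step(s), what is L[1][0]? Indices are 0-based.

k=0: U[0][0]=-1
  eliminate (1,0): mult=1, new row 1: (0, -3, 1); set L[1][0]=1
  eliminate (2,0): mult=3, new row 2: (0, -3, 3); set L[2][0]=3
k=1: U[1][1]=-3
  eliminate (2,1): mult=1, new row 2: (0, 0, 2); set L[2][1]=1

L[1][0] = 1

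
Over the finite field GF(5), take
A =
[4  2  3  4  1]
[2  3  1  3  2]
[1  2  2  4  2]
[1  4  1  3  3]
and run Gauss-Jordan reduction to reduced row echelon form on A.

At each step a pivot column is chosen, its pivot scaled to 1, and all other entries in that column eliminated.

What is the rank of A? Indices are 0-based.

[1] R0 /= 4  ⇒  (1, 3, 2, 1, 4)
     R1 -= 2·R0  ⇒  (0, 2, 2, 1, 4)
     R2 -= 1·R0  ⇒  (0, 4, 0, 3, 3)
     R3 -= 1·R0  ⇒  (0, 1, 4, 2, 4)
[2] R1 /= 2  ⇒  (0, 1, 1, 3, 2)
     R0 -= 3·R1  ⇒  (1, 0, 4, 2, 3)
     R2 -= 4·R1  ⇒  (0, 0, 1, 1, 0)
     R3 -= 1·R1  ⇒  (0, 0, 3, 4, 2)
[3] R2 /= 1  ⇒  (0, 0, 1, 1, 0)
     R0 -= 4·R2  ⇒  (1, 0, 0, 3, 3)
     R1 -= 1·R2  ⇒  (0, 1, 0, 2, 2)
     R3 -= 3·R2  ⇒  (0, 0, 0, 1, 2)
[4] R3 /= 1  ⇒  (0, 0, 0, 1, 2)
     R0 -= 3·R3  ⇒  (1, 0, 0, 0, 2)
     R1 -= 2·R3  ⇒  (0, 1, 0, 0, 3)
     R2 -= 1·R3  ⇒  (0, 0, 1, 0, 3)

rank = 4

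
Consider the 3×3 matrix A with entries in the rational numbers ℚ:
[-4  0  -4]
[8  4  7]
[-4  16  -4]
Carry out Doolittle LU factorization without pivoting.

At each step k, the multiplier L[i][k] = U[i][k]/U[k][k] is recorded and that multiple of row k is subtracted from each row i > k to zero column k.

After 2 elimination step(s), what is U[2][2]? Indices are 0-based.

k=0: U[0][0]=-4
  eliminate (1,0): mult=-2, new row 1: (0, 4, -1); set L[1][0]=-2
  eliminate (2,0): mult=1, new row 2: (0, 16, 0); set L[2][0]=1
k=1: U[1][1]=4
  eliminate (2,1): mult=4, new row 2: (0, 0, 4); set L[2][1]=4

U[2][2] = 4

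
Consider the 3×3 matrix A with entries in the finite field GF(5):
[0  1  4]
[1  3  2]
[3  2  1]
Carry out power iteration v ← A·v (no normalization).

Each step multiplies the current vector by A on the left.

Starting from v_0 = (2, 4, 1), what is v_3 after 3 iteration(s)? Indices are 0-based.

v_0 = (2, 4, 1).
v_1 = A·v_0 = (3, 1, 0).
v_2 = A·v_1 = (1, 1, 1).
v_3 = A·v_2 = (0, 1, 1).

v_3 = (0, 1, 1)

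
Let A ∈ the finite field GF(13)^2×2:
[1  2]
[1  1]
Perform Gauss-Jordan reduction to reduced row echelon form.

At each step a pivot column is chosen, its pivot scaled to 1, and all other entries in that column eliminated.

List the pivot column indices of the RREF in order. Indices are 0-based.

pivot columns: 0, 1

step 1: normalize row 0 (÷1) = (1, 2)
  row 1: subtract 1×row0 = (0, 12)
step 2: normalize row 1 (÷12) = (0, 1)
  row 0: subtract 2×row1 = (1, 0)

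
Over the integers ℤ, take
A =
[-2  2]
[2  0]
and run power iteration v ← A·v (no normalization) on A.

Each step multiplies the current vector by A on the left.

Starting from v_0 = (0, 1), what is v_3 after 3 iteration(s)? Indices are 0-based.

v_3 = (16, -8)

v_0 = (0, 1).
v_1 = A·v_0 = (2, 0).
v_2 = A·v_1 = (-4, 4).
v_3 = A·v_2 = (16, -8).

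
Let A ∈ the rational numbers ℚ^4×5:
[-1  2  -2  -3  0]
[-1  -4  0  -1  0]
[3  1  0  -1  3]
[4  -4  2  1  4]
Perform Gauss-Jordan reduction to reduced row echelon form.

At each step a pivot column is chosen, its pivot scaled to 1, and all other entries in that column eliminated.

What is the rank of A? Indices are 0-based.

rank = 4

pivot(0,0)=-1: scale R0 → (1, -2, 2, 3, 0)
  clear (1,0): R1 −= (-1)R0 → (0, -6, 2, 2, 0)
  clear (2,0): R2 −= (3)R0 → (0, 7, -6, -10, 3)
  clear (3,0): R3 −= (4)R0 → (0, 4, -6, -11, 4)
pivot(1,1)=-6: scale R1 → (0, 1, -1/3, -1/3, 0)
  clear (0,1): R0 −= (-2)R1 → (1, 0, 4/3, 7/3, 0)
  clear (2,1): R2 −= (7)R1 → (0, 0, -11/3, -23/3, 3)
  clear (3,1): R3 −= (4)R1 → (0, 0, -14/3, -29/3, 4)
pivot(2,2)=-11/3: scale R2 → (0, 0, 1, 23/11, -9/11)
  clear (0,2): R0 −= (4/3)R2 → (1, 0, 0, -5/11, 12/11)
  clear (1,2): R1 −= (-1/3)R2 → (0, 1, 0, 4/11, -3/11)
  clear (3,2): R3 −= (-14/3)R2 → (0, 0, 0, 1/11, 2/11)
pivot(3,3)=1/11: scale R3 → (0, 0, 0, 1, 2)
  clear (0,3): R0 −= (-5/11)R3 → (1, 0, 0, 0, 2)
  clear (1,3): R1 −= (4/11)R3 → (0, 1, 0, 0, -1)
  clear (2,3): R2 −= (23/11)R3 → (0, 0, 1, 0, -5)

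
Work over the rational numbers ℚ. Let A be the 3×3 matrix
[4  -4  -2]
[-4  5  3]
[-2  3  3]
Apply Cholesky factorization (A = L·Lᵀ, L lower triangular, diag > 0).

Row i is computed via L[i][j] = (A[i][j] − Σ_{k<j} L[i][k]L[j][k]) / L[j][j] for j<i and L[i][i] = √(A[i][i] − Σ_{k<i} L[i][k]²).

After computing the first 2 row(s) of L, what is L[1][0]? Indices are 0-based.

L[1][0] = -2

Step 1: L[0][0] = √(4) = 2.
  L[1][0] = (-4) / L[0][0] = -2.
Step 2: L[1][1] = √(1) = 1.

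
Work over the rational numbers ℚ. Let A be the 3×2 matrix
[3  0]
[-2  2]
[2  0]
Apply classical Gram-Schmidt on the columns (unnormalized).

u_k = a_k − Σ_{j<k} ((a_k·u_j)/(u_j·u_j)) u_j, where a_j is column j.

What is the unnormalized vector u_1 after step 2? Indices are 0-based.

u_1 = (12/17, 26/17, 8/17)

Step 1: u_0 = a_0 = (3, -2, 2).
Step 2: u_1 = a_1 − (-4/17)·u_0 = (12/17, 26/17, 8/17).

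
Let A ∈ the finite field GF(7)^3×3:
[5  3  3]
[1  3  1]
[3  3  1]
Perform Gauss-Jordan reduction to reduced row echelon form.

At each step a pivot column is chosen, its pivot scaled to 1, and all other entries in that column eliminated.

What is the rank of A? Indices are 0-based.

rank = 3

[1] R0 /= 5  ⇒  (1, 2, 2)
     R1 -= 1·R0  ⇒  (0, 1, 6)
     R2 -= 3·R0  ⇒  (0, 4, 2)
[2] R1 /= 1  ⇒  (0, 1, 6)
     R0 -= 2·R1  ⇒  (1, 0, 4)
     R2 -= 4·R1  ⇒  (0, 0, 6)
[3] R2 /= 6  ⇒  (0, 0, 1)
     R0 -= 4·R2  ⇒  (1, 0, 0)
     R1 -= 6·R2  ⇒  (0, 1, 0)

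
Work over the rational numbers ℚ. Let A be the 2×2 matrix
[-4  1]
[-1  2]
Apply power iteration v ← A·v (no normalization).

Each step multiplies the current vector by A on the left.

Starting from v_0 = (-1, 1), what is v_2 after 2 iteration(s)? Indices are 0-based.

v_0 = (-1, 1).
v_1 = A·v_0 = (5, 3).
v_2 = A·v_1 = (-17, 1).

v_2 = (-17, 1)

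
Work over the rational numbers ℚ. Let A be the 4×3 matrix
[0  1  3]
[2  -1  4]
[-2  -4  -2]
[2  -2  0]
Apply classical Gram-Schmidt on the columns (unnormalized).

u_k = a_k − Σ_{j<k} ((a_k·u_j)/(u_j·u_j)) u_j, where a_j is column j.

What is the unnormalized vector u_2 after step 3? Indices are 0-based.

u_2 = (36/13, 30/13, 11/13, -19/13)

Step 1: u_0 = a_0 = (0, 2, -2, 2).
Step 2: u_1 = a_1 − (1/6)·u_0 = (1, -4/3, -11/3, -7/3).
Step 3: u_2 = a_2 − (1)·u_0 − (3/13)·u_1 = (36/13, 30/13, 11/13, -19/13).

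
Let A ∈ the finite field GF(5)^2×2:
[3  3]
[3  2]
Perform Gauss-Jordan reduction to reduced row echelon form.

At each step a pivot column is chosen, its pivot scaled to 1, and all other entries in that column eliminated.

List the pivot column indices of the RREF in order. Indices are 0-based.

step 1: normalize row 0 (÷3) = (1, 1)
  row 1: subtract 3×row0 = (0, 4)
step 2: normalize row 1 (÷4) = (0, 1)
  row 0: subtract 1×row1 = (1, 0)

pivot columns: 0, 1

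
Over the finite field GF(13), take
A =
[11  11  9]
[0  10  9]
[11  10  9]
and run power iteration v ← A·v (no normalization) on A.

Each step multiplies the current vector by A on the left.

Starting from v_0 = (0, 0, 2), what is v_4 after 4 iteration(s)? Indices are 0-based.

v_0 = (0, 0, 2).
v_1 = A·v_0 = (5, 5, 5).
v_2 = A·v_1 = (12, 4, 7).
v_3 = A·v_2 = (5, 12, 1).
v_4 = A·v_3 = (1, 12, 2).

v_4 = (1, 12, 2)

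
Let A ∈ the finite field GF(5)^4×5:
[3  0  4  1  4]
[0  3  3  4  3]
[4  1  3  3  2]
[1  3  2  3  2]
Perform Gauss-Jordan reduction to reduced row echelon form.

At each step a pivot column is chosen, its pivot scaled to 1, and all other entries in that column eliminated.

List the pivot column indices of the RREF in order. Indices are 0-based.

pivot(0,0)=3: scale R0 → (1, 0, 3, 2, 3)
  clear (2,0): R2 −= (4)R0 → (0, 1, 1, 0, 0)
  clear (3,0): R3 −= (1)R0 → (0, 3, 4, 1, 4)
pivot(1,1)=3: scale R1 → (0, 1, 1, 3, 1)
  clear (2,1): R2 −= (1)R1 → (0, 0, 0, 2, 4)
  clear (3,1): R3 −= (3)R1 → (0, 0, 1, 2, 1)
pivot(2,2): swap R2↔R3
pivot(2,2)=1: scale R2 → (0, 0, 1, 2, 1)
  clear (0,2): R0 −= (3)R2 → (1, 0, 0, 1, 0)
  clear (1,2): R1 −= (1)R2 → (0, 1, 0, 1, 0)
pivot(3,3)=2: scale R3 → (0, 0, 0, 1, 2)
  clear (0,3): R0 −= (1)R3 → (1, 0, 0, 0, 3)
  clear (1,3): R1 −= (1)R3 → (0, 1, 0, 0, 3)
  clear (2,3): R2 −= (2)R3 → (0, 0, 1, 0, 2)

pivot columns: 0, 1, 2, 3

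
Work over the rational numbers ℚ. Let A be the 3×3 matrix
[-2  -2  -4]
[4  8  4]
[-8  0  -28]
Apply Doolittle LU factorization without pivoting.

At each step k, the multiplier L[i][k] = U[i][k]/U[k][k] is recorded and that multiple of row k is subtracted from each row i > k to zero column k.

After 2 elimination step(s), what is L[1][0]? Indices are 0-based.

L[1][0] = -2

Step 1: pivot at (0,0) is -2.
  row1 ← row1 − (-2)·row0  ⇒  L[1][0]=-2, U row1=(0, 4, -4)
  row2 ← row2 − (4)·row0  ⇒  L[2][0]=4, U row2=(0, 8, -12)
Step 2: pivot at (1,1) is 4.
  row2 ← row2 − (2)·row1  ⇒  L[2][1]=2, U row2=(0, 0, -4)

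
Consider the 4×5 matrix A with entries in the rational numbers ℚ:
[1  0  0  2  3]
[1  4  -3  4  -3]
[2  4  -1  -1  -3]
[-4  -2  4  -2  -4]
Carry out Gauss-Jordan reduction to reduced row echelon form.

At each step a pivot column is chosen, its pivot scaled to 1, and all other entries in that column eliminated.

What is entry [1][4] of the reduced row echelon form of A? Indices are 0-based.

[1] R0 /= 1  ⇒  (1, 0, 0, 2, 3)
     R1 -= 1·R0  ⇒  (0, 4, -3, 2, -6)
     R2 -= 2·R0  ⇒  (0, 4, -1, -5, -9)
     R3 -= -4·R0  ⇒  (0, -2, 4, 6, 8)
[2] R1 /= 4  ⇒  (0, 1, -3/4, 1/2, -3/2)
     R2 -= 4·R1  ⇒  (0, 0, 2, -7, -3)
     R3 -= -2·R1  ⇒  (0, 0, 5/2, 7, 5)
[3] R2 /= 2  ⇒  (0, 0, 1, -7/2, -3/2)
     R1 -= -3/4·R2  ⇒  (0, 1, 0, -17/8, -21/8)
     R3 -= 5/2·R2  ⇒  (0, 0, 0, 63/4, 35/4)
[4] R3 /= 63/4  ⇒  (0, 0, 0, 1, 5/9)
     R0 -= 2·R3  ⇒  (1, 0, 0, 0, 17/9)
     R1 -= -17/8·R3  ⇒  (0, 1, 0, 0, -13/9)
     R2 -= -7/2·R3  ⇒  (0, 0, 1, 0, 4/9)

M[1][4] = -13/9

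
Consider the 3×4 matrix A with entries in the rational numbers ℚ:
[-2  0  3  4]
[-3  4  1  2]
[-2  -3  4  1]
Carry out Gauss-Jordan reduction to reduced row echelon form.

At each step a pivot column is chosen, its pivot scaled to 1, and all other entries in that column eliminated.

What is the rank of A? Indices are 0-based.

rank = 3

[1] R0 /= -2  ⇒  (1, 0, -3/2, -2)
     R1 -= -3·R0  ⇒  (0, 4, -7/2, -4)
     R2 -= -2·R0  ⇒  (0, -3, 1, -3)
[2] R1 /= 4  ⇒  (0, 1, -7/8, -1)
     R2 -= -3·R1  ⇒  (0, 0, -13/8, -6)
[3] R2 /= -13/8  ⇒  (0, 0, 1, 48/13)
     R0 -= -3/2·R2  ⇒  (1, 0, 0, 46/13)
     R1 -= -7/8·R2  ⇒  (0, 1, 0, 29/13)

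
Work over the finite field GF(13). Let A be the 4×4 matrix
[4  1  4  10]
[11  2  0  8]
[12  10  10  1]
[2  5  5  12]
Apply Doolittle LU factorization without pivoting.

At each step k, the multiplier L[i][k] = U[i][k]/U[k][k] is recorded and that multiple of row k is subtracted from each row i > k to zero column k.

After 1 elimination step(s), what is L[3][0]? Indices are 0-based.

Step 1: pivot at (0,0) is 4.
  row1 ← row1 − (6)·row0  ⇒  L[1][0]=6, U row1=(0, 9, 2, 0)
  row2 ← row2 − (3)·row0  ⇒  L[2][0]=3, U row2=(0, 7, 11, 10)
  row3 ← row3 − (7)·row0  ⇒  L[3][0]=7, U row3=(0, 11, 3, 7)

L[3][0] = 7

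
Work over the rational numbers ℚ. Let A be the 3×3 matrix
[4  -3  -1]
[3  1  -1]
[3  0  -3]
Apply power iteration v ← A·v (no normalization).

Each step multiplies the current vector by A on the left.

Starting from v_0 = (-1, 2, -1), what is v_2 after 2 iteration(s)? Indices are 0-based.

v_2 = (-36, -27, -27)

v_0 = (-1, 2, -1).
v_1 = A·v_0 = (-9, 0, 0).
v_2 = A·v_1 = (-36, -27, -27).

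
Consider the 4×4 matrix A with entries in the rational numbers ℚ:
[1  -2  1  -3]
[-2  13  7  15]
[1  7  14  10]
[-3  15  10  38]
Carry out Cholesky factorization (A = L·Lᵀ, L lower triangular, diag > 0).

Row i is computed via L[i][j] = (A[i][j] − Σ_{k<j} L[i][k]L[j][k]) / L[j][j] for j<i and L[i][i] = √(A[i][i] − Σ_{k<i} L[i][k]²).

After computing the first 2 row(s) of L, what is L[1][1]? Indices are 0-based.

Step 1: L[0][0] = √(1) = 1.
  L[1][0] = (-2) / L[0][0] = -2.
Step 2: L[1][1] = √(9) = 3.

L[1][1] = 3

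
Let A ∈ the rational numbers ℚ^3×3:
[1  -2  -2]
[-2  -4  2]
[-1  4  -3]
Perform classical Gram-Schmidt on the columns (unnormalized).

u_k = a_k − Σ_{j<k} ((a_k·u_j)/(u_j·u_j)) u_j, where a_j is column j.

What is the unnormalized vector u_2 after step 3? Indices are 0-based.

Step 1: u_0 = a_0 = (1, -2, -1).
Step 2: u_1 = a_1 − (1/3)·u_0 = (-7/3, -10/3, 13/3).
Step 3: u_2 = a_2 − (-1/2)·u_0 − (-45/106)·u_1 = (-132/53, -22/53, -88/53).

u_2 = (-132/53, -22/53, -88/53)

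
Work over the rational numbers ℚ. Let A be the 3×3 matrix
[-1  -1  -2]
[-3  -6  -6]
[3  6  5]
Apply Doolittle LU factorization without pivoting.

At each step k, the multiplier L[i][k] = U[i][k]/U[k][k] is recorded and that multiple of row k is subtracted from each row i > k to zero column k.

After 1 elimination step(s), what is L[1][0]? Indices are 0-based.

Step 1: pivot at (0,0) is -1.
  row1 ← row1 − (3)·row0  ⇒  L[1][0]=3, U row1=(0, -3, 0)
  row2 ← row2 − (-3)·row0  ⇒  L[2][0]=-3, U row2=(0, 3, -1)

L[1][0] = 3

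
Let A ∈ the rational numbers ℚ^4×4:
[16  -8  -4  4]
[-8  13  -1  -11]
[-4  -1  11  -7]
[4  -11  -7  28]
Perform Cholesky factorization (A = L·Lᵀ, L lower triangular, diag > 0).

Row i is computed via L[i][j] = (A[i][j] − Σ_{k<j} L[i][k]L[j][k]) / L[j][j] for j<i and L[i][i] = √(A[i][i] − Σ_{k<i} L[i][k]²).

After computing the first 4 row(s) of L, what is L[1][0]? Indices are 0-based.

L[1][0] = -2

Step 1: L[0][0] = √(16) = 4.
  L[1][0] = (-8) / L[0][0] = -2.
Step 2: L[1][1] = √(9) = 3.
  L[2][0] = (-4) / L[0][0] = -1.
  L[2][1] = (-3) / L[1][1] = -1.
Step 3: L[2][2] = √(9) = 3.
  L[3][0] = (4) / L[0][0] = 1.
  L[3][1] = (-9) / L[1][1] = -3.
  L[3][2] = (-9) / L[2][2] = -3.
Step 4: L[3][3] = √(9) = 3.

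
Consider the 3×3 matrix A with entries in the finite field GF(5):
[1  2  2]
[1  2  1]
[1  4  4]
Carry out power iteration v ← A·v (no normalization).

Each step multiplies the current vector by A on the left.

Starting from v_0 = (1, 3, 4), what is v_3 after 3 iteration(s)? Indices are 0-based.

v_0 = (1, 3, 4).
v_1 = A·v_0 = (0, 1, 4).
v_2 = A·v_1 = (0, 1, 0).
v_3 = A·v_2 = (2, 2, 4).

v_3 = (2, 2, 4)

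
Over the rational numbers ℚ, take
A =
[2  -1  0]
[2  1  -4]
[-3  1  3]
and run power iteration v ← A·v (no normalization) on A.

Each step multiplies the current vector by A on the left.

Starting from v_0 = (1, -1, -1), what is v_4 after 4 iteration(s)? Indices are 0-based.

v_4 = (-215, 223, 135)

v_0 = (1, -1, -1).
v_1 = A·v_0 = (3, 5, -7).
v_2 = A·v_1 = (1, 39, -25).
v_3 = A·v_2 = (-37, 141, -39).
v_4 = A·v_3 = (-215, 223, 135).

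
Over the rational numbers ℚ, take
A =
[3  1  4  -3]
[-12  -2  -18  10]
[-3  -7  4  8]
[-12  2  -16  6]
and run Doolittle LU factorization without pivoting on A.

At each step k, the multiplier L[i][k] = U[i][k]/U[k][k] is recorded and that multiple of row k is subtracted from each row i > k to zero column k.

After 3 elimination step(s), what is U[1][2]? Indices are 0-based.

U[1][2] = -2

k=0: U[0][0]=3
  eliminate (1,0): mult=-4, new row 1: (0, 2, -2, -2); set L[1][0]=-4
  eliminate (2,0): mult=-1, new row 2: (0, -6, 8, 5); set L[2][0]=-1
  eliminate (3,0): mult=-4, new row 3: (0, 6, 0, -6); set L[3][0]=-4
k=1: U[1][1]=2
  eliminate (2,1): mult=-3, new row 2: (0, 0, 2, -1); set L[2][1]=-3
  eliminate (3,1): mult=3, new row 3: (0, 0, 6, 0); set L[3][1]=3
k=2: U[2][2]=2
  eliminate (3,2): mult=3, new row 3: (0, 0, 0, 3); set L[3][2]=3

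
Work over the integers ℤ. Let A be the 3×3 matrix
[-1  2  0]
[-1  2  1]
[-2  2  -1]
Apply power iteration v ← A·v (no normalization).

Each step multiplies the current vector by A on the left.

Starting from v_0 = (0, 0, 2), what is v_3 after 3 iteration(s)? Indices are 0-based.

v_3 = (0, 6, -10)

v_0 = (0, 0, 2).
v_1 = A·v_0 = (0, 2, -2).
v_2 = A·v_1 = (4, 2, 6).
v_3 = A·v_2 = (0, 6, -10).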